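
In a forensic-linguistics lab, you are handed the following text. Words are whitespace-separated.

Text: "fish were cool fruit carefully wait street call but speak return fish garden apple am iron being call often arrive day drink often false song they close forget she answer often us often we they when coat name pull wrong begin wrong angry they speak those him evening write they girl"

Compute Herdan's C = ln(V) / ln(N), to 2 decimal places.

0.94

N = 51, V = 41.
ln(V) = 3.713572, ln(N) = 3.931826
C = 3.713572 / 3.931826 = 0.94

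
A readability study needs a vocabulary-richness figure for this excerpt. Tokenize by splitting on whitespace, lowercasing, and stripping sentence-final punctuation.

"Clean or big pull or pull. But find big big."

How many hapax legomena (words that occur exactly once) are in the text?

3

Frequencies: big:3, or:2, pull:2, clean:1, but:1, find:1
Hapax (freq=1): but, clean, find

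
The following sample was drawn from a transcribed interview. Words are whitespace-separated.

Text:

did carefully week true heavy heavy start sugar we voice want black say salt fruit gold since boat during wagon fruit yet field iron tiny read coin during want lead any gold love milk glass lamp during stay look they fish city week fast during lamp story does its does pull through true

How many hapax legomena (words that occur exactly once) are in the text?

Frequencies: during:4, week:2, true:2, heavy:2, want:2, fruit:2, gold:2, lamp:2, does:2, did:1, carefully:1, start:1, sugar:1, we:1, voice:1, black:1, say:1, salt:1, since:1, boat:1, … (22 more, each freq 1)
Hapax (freq=1): any, black, boat, carefully, city, coin, did, fast, field, fish, glass, iron, its, lead, look, love, milk, pull, read, salt, say, since, start, stay, story, sugar, they, through, tiny, voice, wagon, we, yet

33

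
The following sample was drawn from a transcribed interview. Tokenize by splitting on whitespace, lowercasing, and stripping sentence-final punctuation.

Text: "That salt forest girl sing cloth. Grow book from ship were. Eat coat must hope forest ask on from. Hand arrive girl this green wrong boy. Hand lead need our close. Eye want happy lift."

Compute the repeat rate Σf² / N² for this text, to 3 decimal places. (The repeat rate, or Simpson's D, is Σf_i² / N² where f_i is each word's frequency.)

0.035

Frequencies: forest:2, girl:2, from:2, hand:2, that:1, salt:1, sing:1, cloth:1, grow:1, book:1, ship:1, were:1, eat:1, coat:1, must:1, hope:1, ask:1, on:1, arrive:1, this:1, … (11 more, each freq 1)
Σf² = 43; N² = 1225
Repeat rate = 43 / 1225 = 0.035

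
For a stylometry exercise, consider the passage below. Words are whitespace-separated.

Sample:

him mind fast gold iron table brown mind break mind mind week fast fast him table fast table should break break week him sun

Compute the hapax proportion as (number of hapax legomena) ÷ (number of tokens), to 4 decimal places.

Frequencies: mind:4, fast:4, him:3, table:3, break:3, week:2, gold:1, iron:1, brown:1, should:1, sun:1
Hapax count = 5; token count = 24.
Ratio = 5 / 24 = 0.2083

0.2083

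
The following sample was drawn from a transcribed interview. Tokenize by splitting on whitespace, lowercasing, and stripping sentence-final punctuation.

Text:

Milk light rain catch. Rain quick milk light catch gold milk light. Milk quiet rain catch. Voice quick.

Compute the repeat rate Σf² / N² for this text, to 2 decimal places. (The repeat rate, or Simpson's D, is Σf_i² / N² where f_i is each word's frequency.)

0.15

Frequencies: milk:4, light:3, rain:3, catch:3, quick:2, gold:1, quiet:1, voice:1
Σf² = 50; N² = 324
Repeat rate = 50 / 324 = 0.15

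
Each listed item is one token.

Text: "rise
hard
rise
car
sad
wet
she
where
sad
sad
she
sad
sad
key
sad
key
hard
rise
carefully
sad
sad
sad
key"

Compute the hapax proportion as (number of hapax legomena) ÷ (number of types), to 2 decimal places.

0.44

Frequencies: sad:9, rise:3, key:3, hard:2, she:2, car:1, wet:1, where:1, carefully:1
Hapax count = 4; type count = 9.
Ratio = 4 / 9 = 0.44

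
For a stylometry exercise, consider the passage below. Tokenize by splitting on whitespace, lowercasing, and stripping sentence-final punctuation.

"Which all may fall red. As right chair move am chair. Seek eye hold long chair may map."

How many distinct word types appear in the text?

Distinct types: {all, am, as, chair, eye, fall, hold, long, map, may, move, red, right, seek, which}
V = 15

15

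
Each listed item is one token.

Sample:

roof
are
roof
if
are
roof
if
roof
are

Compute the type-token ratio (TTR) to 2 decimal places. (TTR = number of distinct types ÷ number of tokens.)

0.33

N = 9 tokens, V = 3 types.
TTR = V / N = 3 / 9 = 0.33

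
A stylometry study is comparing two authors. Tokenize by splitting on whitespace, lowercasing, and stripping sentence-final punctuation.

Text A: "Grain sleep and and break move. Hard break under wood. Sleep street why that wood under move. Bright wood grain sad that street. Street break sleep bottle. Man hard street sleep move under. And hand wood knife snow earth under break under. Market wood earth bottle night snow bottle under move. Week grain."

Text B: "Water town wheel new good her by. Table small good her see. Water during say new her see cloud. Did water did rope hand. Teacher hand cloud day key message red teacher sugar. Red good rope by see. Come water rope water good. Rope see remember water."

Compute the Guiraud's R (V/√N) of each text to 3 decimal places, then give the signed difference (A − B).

-0.479

A: V=22, N=53, R=3.022
B: V=24, N=47, R=3.501
Difference = 3.022 − 3.501 = -0.479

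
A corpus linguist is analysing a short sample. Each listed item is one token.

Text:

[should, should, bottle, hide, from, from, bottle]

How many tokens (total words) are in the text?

Tokens: should, should, bottle, hide, from, from, bottle
N = 7

7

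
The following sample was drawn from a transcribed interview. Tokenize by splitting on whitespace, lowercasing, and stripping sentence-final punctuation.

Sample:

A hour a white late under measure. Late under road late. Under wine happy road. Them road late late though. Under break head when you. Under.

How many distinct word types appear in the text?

Distinct types: {a, break, happy, head, hour, late, measure, road, them, though, under, when, white, wine, you}
V = 15

15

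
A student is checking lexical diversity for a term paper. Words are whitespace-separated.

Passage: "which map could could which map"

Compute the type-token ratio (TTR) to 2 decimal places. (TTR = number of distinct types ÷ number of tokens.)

0.50

N = 6 tokens, V = 3 types.
TTR = V / N = 3 / 6 = 0.50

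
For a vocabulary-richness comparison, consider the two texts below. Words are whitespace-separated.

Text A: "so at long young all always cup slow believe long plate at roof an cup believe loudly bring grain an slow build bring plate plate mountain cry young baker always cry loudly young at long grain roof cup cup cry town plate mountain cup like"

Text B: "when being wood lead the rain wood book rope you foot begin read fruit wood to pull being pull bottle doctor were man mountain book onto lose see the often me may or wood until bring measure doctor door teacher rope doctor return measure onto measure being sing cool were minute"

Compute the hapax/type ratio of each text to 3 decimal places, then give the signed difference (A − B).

A: hapax=6, V=21, ratio=0.286
B: hapax=26, V=36, ratio=0.722
Difference = 0.286 − 0.722 = -0.436

-0.436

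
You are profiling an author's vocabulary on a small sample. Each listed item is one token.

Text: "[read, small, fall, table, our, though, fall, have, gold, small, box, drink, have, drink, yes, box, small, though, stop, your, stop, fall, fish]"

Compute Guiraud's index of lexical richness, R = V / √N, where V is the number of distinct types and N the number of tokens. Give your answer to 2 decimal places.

N = 23, V = 14.
√N = 4.795832
R = 14 / 4.795832 = 2.92

2.92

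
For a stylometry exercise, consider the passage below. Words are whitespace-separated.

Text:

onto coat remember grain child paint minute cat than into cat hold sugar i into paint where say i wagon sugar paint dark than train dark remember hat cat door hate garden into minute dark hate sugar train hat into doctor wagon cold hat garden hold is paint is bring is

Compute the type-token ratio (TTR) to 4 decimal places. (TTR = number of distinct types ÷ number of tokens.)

N = 51 tokens, V = 26 types.
TTR = V / N = 26 / 51 = 0.5098

0.5098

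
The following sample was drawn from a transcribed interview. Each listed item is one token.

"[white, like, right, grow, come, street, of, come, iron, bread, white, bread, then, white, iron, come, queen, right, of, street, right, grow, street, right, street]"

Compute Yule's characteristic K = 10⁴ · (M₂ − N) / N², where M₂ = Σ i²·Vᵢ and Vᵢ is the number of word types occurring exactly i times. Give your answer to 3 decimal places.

Frequencies: right:4, street:4, white:3, come:3, grow:2, of:2, iron:2, bread:2, like:1, then:1, queen:1
N = 25. Frequency spectrum: V_1=3, V_2=4, V_3=2, V_4=2
M₂ = 1²·3 + 2²·4 + 3²·2 + 4²·2 = 69
K = 10000 × (69 − 25) / 25² = 704.000

704.000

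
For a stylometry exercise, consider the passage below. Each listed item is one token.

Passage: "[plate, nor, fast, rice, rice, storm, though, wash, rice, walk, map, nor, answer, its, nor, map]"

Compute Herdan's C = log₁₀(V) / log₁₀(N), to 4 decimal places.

0.8649

N = 16, V = 11.
log₁₀(V) = 1.041393, log₁₀(N) = 1.204120
C = 1.041393 / 1.204120 = 0.8649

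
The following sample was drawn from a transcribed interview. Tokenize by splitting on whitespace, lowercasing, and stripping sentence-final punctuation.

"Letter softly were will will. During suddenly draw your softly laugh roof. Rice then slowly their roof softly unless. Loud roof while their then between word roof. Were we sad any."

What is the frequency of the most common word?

Frequencies: roof:4, softly:3, were:2, will:2, then:2, their:2, letter:1, during:1, suddenly:1, draw:1, your:1, laugh:1, rice:1, slowly:1, unless:1, loud:1, while:1, between:1, word:1, we:1, … (2 more, each freq 1)
Most common: 'roof' with frequency 4.

4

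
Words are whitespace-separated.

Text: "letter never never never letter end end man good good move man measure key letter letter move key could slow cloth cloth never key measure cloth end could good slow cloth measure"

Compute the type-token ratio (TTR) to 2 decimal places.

N = 32 tokens, V = 11 types.
TTR = V / N = 11 / 32 = 0.34

0.34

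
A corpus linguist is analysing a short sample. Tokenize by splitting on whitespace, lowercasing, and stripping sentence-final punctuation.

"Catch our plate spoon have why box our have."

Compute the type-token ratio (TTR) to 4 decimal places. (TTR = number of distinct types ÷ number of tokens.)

N = 9 tokens, V = 7 types.
TTR = V / N = 7 / 9 = 0.7778

0.7778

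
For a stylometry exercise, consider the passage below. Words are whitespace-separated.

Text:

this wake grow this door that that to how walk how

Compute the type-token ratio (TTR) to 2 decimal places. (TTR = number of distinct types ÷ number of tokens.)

0.73

N = 11 tokens, V = 8 types.
TTR = V / N = 8 / 11 = 0.73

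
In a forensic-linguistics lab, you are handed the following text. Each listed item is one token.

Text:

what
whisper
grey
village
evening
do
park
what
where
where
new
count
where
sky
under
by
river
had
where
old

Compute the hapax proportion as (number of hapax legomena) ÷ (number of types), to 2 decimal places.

0.88

Frequencies: where:4, what:2, whisper:1, grey:1, village:1, evening:1, do:1, park:1, new:1, count:1, sky:1, under:1, by:1, river:1, had:1, old:1
Hapax count = 14; type count = 16.
Ratio = 14 / 16 = 0.88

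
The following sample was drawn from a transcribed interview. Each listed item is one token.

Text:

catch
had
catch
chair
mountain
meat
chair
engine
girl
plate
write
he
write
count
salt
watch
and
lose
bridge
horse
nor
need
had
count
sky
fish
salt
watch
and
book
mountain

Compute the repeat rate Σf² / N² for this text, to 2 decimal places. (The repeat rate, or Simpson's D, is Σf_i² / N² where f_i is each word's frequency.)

0.05

Frequencies: catch:2, had:2, chair:2, mountain:2, write:2, count:2, salt:2, watch:2, and:2, meat:1, engine:1, girl:1, plate:1, he:1, lose:1, bridge:1, horse:1, nor:1, need:1, sky:1, … (2 more, each freq 1)
Σf² = 49; N² = 961
Repeat rate = 49 / 961 = 0.05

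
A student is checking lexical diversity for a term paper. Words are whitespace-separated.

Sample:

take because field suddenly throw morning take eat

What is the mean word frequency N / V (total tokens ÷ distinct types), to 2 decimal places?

N = 8 tokens, V = 7 types.
Mean frequency = N / V = 8 / 7 = 1.14

1.14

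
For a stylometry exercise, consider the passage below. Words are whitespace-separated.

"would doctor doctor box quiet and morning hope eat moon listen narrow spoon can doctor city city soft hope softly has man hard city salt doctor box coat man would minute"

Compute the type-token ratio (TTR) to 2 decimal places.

N = 31 tokens, V = 22 types.
TTR = V / N = 22 / 31 = 0.71

0.71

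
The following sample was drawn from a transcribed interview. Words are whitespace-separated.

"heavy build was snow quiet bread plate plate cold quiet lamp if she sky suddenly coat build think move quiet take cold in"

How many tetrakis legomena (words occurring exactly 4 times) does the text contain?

Frequencies: quiet:3, build:2, plate:2, cold:2, heavy:1, was:1, snow:1, bread:1, lamp:1, if:1, she:1, sky:1, suddenly:1, coat:1, think:1, move:1, take:1, in:1
Words with frequency 4: (none)

0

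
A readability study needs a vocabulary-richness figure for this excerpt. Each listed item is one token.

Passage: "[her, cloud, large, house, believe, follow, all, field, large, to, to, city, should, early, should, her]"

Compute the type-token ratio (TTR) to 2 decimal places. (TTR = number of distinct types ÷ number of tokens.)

0.75

N = 16 tokens, V = 12 types.
TTR = V / N = 12 / 16 = 0.75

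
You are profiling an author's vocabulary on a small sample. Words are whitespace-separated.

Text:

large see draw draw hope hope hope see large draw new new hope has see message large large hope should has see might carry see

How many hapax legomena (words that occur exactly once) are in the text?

Frequencies: see:5, hope:5, large:4, draw:3, new:2, has:2, message:1, should:1, might:1, carry:1
Hapax (freq=1): carry, message, might, should

4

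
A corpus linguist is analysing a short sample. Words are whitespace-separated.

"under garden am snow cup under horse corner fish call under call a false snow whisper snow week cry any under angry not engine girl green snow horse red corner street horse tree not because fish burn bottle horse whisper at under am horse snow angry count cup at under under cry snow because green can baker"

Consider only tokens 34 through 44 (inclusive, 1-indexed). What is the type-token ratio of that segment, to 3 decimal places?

Segment tokens 34–44: not, because, fish, burn, bottle, horse, whisper, at, under, am, horse
Segment N = 11, segment V = 10.
TTR = 10 / 11 = 0.909

0.909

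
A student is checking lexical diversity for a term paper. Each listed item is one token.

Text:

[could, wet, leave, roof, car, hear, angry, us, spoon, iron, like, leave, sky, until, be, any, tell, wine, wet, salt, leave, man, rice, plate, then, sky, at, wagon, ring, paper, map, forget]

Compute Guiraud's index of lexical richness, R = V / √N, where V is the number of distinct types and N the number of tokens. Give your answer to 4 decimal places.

N = 32, V = 28.
√N = 5.656854
R = 28 / 5.656854 = 4.9497

4.9497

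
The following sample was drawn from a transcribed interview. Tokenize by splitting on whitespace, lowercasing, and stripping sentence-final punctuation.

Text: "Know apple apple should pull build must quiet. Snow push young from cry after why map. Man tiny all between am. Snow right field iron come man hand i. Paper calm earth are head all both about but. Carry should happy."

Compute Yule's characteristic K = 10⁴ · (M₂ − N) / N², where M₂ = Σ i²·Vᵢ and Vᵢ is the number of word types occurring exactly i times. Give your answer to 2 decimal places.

Frequencies: apple:2, should:2, snow:2, man:2, all:2, know:1, pull:1, build:1, must:1, quiet:1, push:1, young:1, from:1, cry:1, after:1, why:1, map:1, tiny:1, between:1, am:1, … (16 more, each freq 1)
N = 41. Frequency spectrum: V_1=31, V_2=5
M₂ = 1²·31 + 2²·5 = 51
K = 10000 × (51 − 41) / 41² = 59.49

59.49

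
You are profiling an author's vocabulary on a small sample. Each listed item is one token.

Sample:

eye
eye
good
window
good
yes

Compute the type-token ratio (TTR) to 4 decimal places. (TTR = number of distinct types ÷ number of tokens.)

0.6667

N = 6 tokens, V = 4 types.
TTR = V / N = 4 / 6 = 0.6667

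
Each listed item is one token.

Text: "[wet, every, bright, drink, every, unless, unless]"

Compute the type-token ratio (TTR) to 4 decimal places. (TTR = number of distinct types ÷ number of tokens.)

0.7143

N = 7 tokens, V = 5 types.
TTR = V / N = 5 / 7 = 0.7143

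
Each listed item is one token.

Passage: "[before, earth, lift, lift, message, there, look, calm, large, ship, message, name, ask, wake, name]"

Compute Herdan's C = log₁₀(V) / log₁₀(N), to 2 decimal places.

N = 15, V = 12.
log₁₀(V) = 1.079181, log₁₀(N) = 1.176091
C = 1.079181 / 1.176091 = 0.92

0.92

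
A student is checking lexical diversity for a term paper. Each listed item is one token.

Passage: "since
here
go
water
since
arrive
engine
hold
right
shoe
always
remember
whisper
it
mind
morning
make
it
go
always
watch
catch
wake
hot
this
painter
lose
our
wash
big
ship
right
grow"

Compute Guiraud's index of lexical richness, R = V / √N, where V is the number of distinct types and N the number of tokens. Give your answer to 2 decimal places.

4.87

N = 33, V = 28.
√N = 5.744563
R = 28 / 5.744563 = 4.87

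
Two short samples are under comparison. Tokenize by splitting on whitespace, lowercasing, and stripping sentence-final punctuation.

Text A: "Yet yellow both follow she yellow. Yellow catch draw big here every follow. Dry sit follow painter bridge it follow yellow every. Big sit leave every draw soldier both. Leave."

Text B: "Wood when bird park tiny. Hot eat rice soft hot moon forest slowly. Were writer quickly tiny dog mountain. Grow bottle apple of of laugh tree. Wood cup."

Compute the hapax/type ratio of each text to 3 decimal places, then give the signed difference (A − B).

-0.304

A: hapax=9, V=17, ratio=0.529
B: hapax=20, V=24, ratio=0.833
Difference = 0.529 − 0.833 = -0.304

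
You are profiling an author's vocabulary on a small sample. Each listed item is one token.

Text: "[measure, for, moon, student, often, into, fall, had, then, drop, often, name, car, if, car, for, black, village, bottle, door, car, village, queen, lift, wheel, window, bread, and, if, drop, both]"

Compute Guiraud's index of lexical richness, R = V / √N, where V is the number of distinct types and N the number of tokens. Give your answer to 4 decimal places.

N = 31, V = 24.
√N = 5.567764
R = 24 / 5.567764 = 4.3105

4.3105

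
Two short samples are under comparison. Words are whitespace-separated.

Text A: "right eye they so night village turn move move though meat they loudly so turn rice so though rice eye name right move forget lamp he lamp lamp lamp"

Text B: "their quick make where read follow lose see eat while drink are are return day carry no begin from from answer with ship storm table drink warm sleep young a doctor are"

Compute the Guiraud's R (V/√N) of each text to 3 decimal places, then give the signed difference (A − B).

A: V=16, N=29, R=2.971
B: V=28, N=32, R=4.950
Difference = 2.971 − 4.950 = -1.979

-1.979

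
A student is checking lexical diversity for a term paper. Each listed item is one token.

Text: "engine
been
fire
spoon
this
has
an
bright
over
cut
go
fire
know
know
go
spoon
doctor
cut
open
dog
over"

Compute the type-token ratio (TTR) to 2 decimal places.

0.71

N = 21 tokens, V = 15 types.
TTR = V / N = 15 / 21 = 0.71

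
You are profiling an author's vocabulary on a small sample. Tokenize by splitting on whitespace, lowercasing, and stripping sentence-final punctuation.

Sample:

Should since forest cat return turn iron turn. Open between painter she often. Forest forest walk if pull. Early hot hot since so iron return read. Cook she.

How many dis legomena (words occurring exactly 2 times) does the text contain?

6

Frequencies: forest:3, since:2, return:2, turn:2, iron:2, she:2, hot:2, should:1, cat:1, open:1, between:1, painter:1, often:1, walk:1, if:1, pull:1, early:1, so:1, read:1, cook:1
Words with frequency 2: hot, iron, return, she, since, turn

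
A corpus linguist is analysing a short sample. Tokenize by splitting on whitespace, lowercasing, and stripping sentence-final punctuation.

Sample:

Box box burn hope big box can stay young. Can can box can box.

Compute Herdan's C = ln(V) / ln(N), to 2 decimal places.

N = 14, V = 7.
ln(V) = 1.945910, ln(N) = 2.639057
C = 1.945910 / 2.639057 = 0.74

0.74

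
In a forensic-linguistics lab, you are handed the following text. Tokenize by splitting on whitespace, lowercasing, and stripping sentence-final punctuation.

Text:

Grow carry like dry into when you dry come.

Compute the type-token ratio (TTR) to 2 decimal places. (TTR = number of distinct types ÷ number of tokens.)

N = 9 tokens, V = 8 types.
TTR = V / N = 8 / 9 = 0.89

0.89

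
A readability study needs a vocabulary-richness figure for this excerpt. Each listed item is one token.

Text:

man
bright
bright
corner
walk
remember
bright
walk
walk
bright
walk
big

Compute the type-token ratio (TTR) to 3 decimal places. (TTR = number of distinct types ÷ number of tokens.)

N = 12 tokens, V = 6 types.
TTR = V / N = 6 / 12 = 0.500

0.500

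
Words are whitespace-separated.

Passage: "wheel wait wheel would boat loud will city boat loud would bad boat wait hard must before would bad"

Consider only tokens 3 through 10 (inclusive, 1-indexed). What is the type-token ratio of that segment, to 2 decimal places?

Segment tokens 3–10: wheel, would, boat, loud, will, city, boat, loud
Segment N = 8, segment V = 6.
TTR = 6 / 8 = 0.75

0.75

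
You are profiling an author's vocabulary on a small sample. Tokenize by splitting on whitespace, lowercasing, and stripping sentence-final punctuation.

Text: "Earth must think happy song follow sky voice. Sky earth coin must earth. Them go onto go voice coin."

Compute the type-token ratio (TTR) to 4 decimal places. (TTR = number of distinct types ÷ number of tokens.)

N = 19 tokens, V = 12 types.
TTR = V / N = 12 / 19 = 0.6316

0.6316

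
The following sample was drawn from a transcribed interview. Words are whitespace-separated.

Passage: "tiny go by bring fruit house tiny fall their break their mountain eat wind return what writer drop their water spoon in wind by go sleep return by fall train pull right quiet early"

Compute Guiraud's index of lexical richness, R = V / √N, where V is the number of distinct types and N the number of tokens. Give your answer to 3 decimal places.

4.287

N = 34, V = 25.
√N = 5.830952
R = 25 / 5.830952 = 4.287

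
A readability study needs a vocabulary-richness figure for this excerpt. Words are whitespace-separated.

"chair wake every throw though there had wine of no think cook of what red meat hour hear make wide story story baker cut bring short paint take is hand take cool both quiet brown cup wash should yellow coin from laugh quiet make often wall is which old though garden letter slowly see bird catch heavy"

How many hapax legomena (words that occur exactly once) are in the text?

Frequencies: though:2, of:2, make:2, story:2, take:2, is:2, quiet:2, chair:1, wake:1, every:1, throw:1, there:1, had:1, wine:1, no:1, think:1, cook:1, what:1, red:1, meat:1, … (30 more, each freq 1)
Hapax (freq=1): baker, bird, both, bring, brown, catch, chair, coin, cook, cool, cup, cut, every, from, garden, had, hand, hear, heavy, hour, laugh, letter, meat, no, often, old, paint, red, see, short, should, slowly, there, think, throw, wake, wall, wash, what, which, wide, wine, yellow

43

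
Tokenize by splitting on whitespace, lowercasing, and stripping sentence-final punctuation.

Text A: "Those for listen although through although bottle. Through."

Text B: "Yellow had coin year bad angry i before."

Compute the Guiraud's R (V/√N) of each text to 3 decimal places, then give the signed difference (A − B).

-0.707

A: V=6, N=8, R=2.121
B: V=8, N=8, R=2.828
Difference = 2.121 − 2.828 = -0.707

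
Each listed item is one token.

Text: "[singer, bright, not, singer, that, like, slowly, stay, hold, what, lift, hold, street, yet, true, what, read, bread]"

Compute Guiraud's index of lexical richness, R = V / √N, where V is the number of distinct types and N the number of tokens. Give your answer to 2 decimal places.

N = 18, V = 15.
√N = 4.242641
R = 15 / 4.242641 = 3.54

3.54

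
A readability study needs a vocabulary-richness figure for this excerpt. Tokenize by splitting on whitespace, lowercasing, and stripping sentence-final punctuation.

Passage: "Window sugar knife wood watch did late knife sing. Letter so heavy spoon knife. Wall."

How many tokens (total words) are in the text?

Tokens: window, sugar, knife, wood, watch, did, late, knife, sing, letter, so, heavy, spoon, knife, wall
N = 15

15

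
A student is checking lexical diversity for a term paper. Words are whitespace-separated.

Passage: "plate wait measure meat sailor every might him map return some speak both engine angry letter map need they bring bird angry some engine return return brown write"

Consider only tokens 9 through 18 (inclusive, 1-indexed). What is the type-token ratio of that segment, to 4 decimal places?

Segment tokens 9–18: map, return, some, speak, both, engine, angry, letter, map, need
Segment N = 10, segment V = 9.
TTR = 9 / 10 = 0.9000

0.9000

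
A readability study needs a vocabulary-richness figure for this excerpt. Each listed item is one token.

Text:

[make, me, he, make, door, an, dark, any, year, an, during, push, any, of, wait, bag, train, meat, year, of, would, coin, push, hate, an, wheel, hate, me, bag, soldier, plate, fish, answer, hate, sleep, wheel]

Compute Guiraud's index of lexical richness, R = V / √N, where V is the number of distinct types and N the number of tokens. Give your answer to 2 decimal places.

4.00

N = 36, V = 24.
√N = 6.000000
R = 24 / 6.000000 = 4.00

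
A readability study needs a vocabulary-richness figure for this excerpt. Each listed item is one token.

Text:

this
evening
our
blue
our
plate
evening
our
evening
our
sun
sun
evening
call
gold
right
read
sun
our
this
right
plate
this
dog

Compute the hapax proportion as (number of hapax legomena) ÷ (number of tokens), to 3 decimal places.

Frequencies: our:5, evening:4, this:3, sun:3, plate:2, right:2, blue:1, call:1, gold:1, read:1, dog:1
Hapax count = 5; token count = 24.
Ratio = 5 / 24 = 0.208

0.208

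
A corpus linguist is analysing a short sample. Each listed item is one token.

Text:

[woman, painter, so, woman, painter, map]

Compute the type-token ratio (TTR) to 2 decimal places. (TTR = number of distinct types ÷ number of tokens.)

N = 6 tokens, V = 4 types.
TTR = V / N = 4 / 6 = 0.67

0.67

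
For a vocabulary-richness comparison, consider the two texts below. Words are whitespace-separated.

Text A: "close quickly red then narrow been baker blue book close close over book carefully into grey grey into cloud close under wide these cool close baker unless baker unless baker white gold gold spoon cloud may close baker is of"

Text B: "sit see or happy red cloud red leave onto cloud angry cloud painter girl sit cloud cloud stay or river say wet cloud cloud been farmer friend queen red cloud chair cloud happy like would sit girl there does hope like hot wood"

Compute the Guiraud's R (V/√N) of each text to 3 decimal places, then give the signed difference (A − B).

-0.164

A: V=25, N=40, R=3.953
B: V=27, N=43, R=4.117
Difference = 3.953 − 4.117 = -0.164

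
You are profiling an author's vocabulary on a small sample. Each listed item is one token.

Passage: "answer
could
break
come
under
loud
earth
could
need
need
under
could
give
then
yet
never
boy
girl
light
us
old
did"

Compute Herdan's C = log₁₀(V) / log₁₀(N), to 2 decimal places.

0.94

N = 22, V = 18.
log₁₀(V) = 1.255273, log₁₀(N) = 1.342423
C = 1.255273 / 1.342423 = 0.94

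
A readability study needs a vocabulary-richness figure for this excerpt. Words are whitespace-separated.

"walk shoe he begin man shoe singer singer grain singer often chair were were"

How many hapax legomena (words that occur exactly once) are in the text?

Frequencies: singer:3, shoe:2, were:2, walk:1, he:1, begin:1, man:1, grain:1, often:1, chair:1
Hapax (freq=1): begin, chair, grain, he, man, often, walk

7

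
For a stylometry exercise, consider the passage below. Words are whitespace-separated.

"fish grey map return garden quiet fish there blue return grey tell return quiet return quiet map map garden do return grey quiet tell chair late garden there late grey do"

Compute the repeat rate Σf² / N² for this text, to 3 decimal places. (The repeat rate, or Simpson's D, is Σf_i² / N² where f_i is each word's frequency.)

0.101

Frequencies: return:5, grey:4, quiet:4, map:3, garden:3, fish:2, there:2, tell:2, do:2, late:2, blue:1, chair:1
Σf² = 97; N² = 961
Repeat rate = 97 / 961 = 0.101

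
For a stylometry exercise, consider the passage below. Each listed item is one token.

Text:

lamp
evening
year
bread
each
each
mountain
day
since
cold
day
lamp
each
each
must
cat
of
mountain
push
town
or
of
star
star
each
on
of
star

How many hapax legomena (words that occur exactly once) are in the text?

11

Frequencies: each:5, of:3, star:3, lamp:2, mountain:2, day:2, evening:1, year:1, bread:1, since:1, cold:1, must:1, cat:1, push:1, town:1, or:1, on:1
Hapax (freq=1): bread, cat, cold, evening, must, on, or, push, since, town, year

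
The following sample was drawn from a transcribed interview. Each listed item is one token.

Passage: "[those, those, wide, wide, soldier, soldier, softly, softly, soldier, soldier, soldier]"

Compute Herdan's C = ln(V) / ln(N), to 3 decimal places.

0.578

N = 11, V = 4.
ln(V) = 1.386294, ln(N) = 2.397895
C = 1.386294 / 2.397895 = 0.578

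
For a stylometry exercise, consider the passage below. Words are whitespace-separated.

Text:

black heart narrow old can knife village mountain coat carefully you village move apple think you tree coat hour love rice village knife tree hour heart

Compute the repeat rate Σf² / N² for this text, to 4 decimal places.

Frequencies: village:3, heart:2, knife:2, coat:2, you:2, tree:2, hour:2, black:1, narrow:1, old:1, can:1, mountain:1, carefully:1, move:1, apple:1, think:1, love:1, rice:1
Σf² = 44; N² = 676
Repeat rate = 44 / 676 = 0.0651

0.0651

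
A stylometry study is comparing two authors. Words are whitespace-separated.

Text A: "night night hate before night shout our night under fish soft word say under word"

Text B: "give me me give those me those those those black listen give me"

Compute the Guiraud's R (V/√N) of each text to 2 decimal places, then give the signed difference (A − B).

A: V=10, N=15, R=2.58
B: V=5, N=13, R=1.39
Difference = 2.58 − 1.39 = 1.19

1.19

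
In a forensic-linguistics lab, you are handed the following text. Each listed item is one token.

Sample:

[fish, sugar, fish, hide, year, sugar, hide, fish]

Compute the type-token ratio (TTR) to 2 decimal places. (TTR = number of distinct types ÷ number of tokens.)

N = 8 tokens, V = 4 types.
TTR = V / N = 4 / 8 = 0.50

0.50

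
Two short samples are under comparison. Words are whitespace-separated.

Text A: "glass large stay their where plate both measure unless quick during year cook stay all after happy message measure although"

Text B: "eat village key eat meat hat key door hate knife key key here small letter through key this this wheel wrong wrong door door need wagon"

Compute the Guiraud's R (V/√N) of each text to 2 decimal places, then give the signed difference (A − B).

0.69

A: V=18, N=20, R=4.02
B: V=17, N=26, R=3.33
Difference = 4.02 − 3.33 = 0.69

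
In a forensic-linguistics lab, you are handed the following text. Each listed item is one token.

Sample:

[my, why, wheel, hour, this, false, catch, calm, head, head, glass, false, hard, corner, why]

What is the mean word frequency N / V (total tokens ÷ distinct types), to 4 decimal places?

1.2500

N = 15 tokens, V = 12 types.
Mean frequency = N / V = 15 / 12 = 1.2500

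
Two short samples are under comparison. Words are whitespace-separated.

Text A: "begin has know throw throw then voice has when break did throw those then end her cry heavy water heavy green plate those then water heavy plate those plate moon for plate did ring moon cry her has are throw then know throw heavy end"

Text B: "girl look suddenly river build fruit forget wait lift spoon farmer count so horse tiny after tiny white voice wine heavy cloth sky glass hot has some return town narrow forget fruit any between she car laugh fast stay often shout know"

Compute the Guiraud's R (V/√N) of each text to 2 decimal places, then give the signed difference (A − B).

A: V=21, N=45, R=3.13
B: V=39, N=42, R=6.02
Difference = 3.13 − 6.02 = -2.89

-2.89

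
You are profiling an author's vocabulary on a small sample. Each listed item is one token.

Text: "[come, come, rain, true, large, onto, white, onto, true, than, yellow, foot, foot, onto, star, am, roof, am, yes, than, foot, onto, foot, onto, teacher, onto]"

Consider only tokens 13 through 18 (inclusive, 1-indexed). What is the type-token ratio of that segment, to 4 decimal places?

Segment tokens 13–18: foot, onto, star, am, roof, am
Segment N = 6, segment V = 5.
TTR = 5 / 6 = 0.8333

0.8333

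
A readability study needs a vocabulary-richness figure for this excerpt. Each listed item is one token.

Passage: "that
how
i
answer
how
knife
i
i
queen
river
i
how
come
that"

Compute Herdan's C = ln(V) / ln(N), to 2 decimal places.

0.79

N = 14, V = 8.
ln(V) = 2.079442, ln(N) = 2.639057
C = 2.079442 / 2.639057 = 0.79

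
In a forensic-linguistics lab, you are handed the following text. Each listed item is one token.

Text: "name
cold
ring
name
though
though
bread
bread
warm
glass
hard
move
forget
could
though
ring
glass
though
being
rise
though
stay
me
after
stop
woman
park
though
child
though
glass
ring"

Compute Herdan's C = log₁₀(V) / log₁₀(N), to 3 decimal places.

0.864

N = 32, V = 20.
log₁₀(V) = 1.301030, log₁₀(N) = 1.505150
C = 1.301030 / 1.505150 = 0.864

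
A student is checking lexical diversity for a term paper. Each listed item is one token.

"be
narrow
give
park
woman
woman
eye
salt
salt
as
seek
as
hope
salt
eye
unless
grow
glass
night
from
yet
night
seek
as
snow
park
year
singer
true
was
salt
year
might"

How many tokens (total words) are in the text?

33

Tokens: be, narrow, give, park, woman, woman, eye, salt, salt, as, seek, as, hope, salt, eye, unless, grow, glass, night, from, yet, night, seek, as, snow, park, year, singer, true, was, salt, year, might
N = 33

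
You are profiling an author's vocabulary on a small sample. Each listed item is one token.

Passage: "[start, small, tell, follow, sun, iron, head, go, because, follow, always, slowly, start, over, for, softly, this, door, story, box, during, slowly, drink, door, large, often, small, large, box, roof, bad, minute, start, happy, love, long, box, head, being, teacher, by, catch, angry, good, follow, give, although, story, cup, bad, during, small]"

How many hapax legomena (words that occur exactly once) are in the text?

26

Frequencies: start:3, small:3, follow:3, box:3, head:2, slowly:2, door:2, story:2, during:2, large:2, bad:2, tell:1, sun:1, iron:1, go:1, because:1, always:1, over:1, for:1, softly:1, … (17 more, each freq 1)
Hapax (freq=1): although, always, angry, because, being, by, catch, cup, drink, for, give, go, good, happy, iron, long, love, minute, often, over, roof, softly, sun, teacher, tell, this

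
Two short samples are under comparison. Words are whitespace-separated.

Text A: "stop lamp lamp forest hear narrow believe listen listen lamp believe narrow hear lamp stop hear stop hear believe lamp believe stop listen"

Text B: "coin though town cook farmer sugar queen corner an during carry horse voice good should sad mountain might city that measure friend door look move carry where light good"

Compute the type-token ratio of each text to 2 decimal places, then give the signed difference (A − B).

-0.63

TTR(A) = 7/23 = 0.30
TTR(B) = 27/29 = 0.93
Difference = 0.30 − 0.93 = -0.63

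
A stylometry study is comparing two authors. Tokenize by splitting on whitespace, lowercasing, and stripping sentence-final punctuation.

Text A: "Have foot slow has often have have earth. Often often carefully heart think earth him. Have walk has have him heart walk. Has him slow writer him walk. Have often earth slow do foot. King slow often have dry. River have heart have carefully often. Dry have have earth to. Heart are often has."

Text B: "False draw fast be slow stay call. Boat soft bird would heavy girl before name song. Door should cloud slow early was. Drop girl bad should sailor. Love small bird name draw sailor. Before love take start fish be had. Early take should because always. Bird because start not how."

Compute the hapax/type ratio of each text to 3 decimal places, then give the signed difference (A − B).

-0.199

A: hapax=7, V=18, ratio=0.389
B: hapax=20, V=34, ratio=0.588
Difference = 0.389 − 0.588 = -0.199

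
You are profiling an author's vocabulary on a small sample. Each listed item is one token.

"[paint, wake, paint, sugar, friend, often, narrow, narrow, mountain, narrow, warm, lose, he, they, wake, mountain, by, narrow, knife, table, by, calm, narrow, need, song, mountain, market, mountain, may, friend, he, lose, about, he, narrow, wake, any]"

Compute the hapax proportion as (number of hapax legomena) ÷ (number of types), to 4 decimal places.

0.6190

Frequencies: narrow:6, mountain:4, wake:3, he:3, paint:2, friend:2, lose:2, by:2, sugar:1, often:1, warm:1, they:1, knife:1, table:1, calm:1, need:1, song:1, market:1, may:1, about:1, … (1 more, each freq 1)
Hapax count = 13; type count = 21.
Ratio = 13 / 21 = 0.6190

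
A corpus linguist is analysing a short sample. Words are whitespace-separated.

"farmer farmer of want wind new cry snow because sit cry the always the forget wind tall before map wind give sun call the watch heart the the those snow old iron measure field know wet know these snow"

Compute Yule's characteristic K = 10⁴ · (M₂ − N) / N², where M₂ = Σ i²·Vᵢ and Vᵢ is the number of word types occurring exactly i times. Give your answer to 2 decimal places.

Frequencies: the:5, wind:3, snow:3, farmer:2, cry:2, know:2, of:1, want:1, new:1, because:1, sit:1, always:1, forget:1, tall:1, before:1, map:1, give:1, sun:1, call:1, watch:1, … (8 more, each freq 1)
N = 39. Frequency spectrum: V_1=22, V_2=3, V_3=2, V_5=1
M₂ = 1²·22 + 2²·3 + 3²·2 + 5²·1 = 77
K = 10000 × (77 − 39) / 39² = 249.84

249.84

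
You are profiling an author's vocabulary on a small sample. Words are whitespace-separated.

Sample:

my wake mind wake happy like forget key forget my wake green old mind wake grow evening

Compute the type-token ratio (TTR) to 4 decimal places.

0.6471

N = 17 tokens, V = 11 types.
TTR = V / N = 11 / 17 = 0.6471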